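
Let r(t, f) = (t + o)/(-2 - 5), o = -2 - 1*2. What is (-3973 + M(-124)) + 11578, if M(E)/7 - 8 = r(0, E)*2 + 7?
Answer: 7718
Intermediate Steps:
o = -4 (o = -2 - 2 = -4)
r(t, f) = 4/7 - t/7 (r(t, f) = (t - 4)/(-2 - 5) = (-4 + t)/(-7) = (-4 + t)*(-1/7) = 4/7 - t/7)
M(E) = 113 (M(E) = 56 + 7*((4/7 - 1/7*0)*2 + 7) = 56 + 7*((4/7 + 0)*2 + 7) = 56 + 7*((4/7)*2 + 7) = 56 + 7*(8/7 + 7) = 56 + 7*(57/7) = 56 + 57 = 113)
(-3973 + M(-124)) + 11578 = (-3973 + 113) + 11578 = -3860 + 11578 = 7718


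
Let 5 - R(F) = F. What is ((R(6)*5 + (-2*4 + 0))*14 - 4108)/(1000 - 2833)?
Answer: 110/47 ≈ 2.3404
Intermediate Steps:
R(F) = 5 - F
((R(6)*5 + (-2*4 + 0))*14 - 4108)/(1000 - 2833) = (((5 - 1*6)*5 + (-2*4 + 0))*14 - 4108)/(1000 - 2833) = (((5 - 6)*5 + (-8 + 0))*14 - 4108)/(-1833) = ((-1*5 - 8)*14 - 4108)*(-1/1833) = ((-5 - 8)*14 - 4108)*(-1/1833) = (-13*14 - 4108)*(-1/1833) = (-182 - 4108)*(-1/1833) = -4290*(-1/1833) = 110/47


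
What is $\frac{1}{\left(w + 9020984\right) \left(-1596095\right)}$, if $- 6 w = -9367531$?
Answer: $- \frac{6}{101341554136325} \approx -5.9206 \cdot 10^{-14}$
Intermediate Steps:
$w = \frac{9367531}{6}$ ($w = \left(- \frac{1}{6}\right) \left(-9367531\right) = \frac{9367531}{6} \approx 1.5613 \cdot 10^{6}$)
$\frac{1}{\left(w + 9020984\right) \left(-1596095\right)} = \frac{1}{\left(\frac{9367531}{6} + 9020984\right) \left(-1596095\right)} = \frac{1}{\frac{63493435}{6}} \left(- \frac{1}{1596095}\right) = \frac{6}{63493435} \left(- \frac{1}{1596095}\right) = - \frac{6}{101341554136325}$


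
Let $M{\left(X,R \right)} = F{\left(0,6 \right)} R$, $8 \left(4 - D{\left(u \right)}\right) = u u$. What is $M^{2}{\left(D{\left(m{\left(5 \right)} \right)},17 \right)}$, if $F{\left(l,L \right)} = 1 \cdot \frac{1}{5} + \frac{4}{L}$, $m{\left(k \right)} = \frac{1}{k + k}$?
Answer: $\frac{48841}{225} \approx 217.07$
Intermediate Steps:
$m{\left(k \right)} = \frac{1}{2 k}$
$F{\left(l,L \right)} = \frac{1}{5} + \frac{4}{L}$ ($F{\left(l,L \right)} = 1 \cdot \frac{1}{5} + \frac{4}{L} = \frac{1}{5} + \frac{4}{L}$)
$D{\left(u \right)} = 4 - \frac{u^{2}}{8}$ ($D{\left(u \right)} = 4 - \frac{u u}{8} = 4 - \frac{u^{2}}{8}$)
$M{\left(X,R \right)} = \frac{13 R}{15}$ ($M{\left(X,R \right)} = \frac{20 + 6}{5 \cdot 6} R = \frac{1}{5} \cdot \frac{1}{6} \cdot 26 R = \frac{13 R}{15}$)
$M^{2}{\left(D{\left(m{\left(5 \right)} \right)},17 \right)} = \left(\frac{13}{15} \cdot 17\right)^{2} = \left(\frac{221}{15}\right)^{2} = \frac{48841}{225}$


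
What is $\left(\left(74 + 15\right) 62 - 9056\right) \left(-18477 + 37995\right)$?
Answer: $-69054684$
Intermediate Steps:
$\left(\left(74 + 15\right) 62 - 9056\right) \left(-18477 + 37995\right) = \left(89 \cdot 62 - 9056\right) 19518 = \left(5518 + \left(-15338 + 6282\right)\right) 19518 = \left(5518 - 9056\right) 19518 = \left(-3538\right) 19518 = -69054684$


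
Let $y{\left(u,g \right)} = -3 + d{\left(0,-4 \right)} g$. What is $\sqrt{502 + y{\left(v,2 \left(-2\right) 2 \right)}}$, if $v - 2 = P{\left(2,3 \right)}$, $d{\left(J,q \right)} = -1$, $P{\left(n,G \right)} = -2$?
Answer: $13 \sqrt{3} \approx 22.517$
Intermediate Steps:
$v = 0$ ($v = 2 - 2 = 0$)
$y{\left(u,g \right)} = -3 - g$
$\sqrt{502 + y{\left(v,2 \left(-2\right) 2 \right)}} = \sqrt{502 - \left(3 + 2 \left(-2\right) 2\right)} = \sqrt{502 - \left(3 - 8\right)} = \sqrt{502 - -5} = \sqrt{502 + \left(-3 + 8\right)} = \sqrt{502 + 5} = \sqrt{507} = 13 \sqrt{3}$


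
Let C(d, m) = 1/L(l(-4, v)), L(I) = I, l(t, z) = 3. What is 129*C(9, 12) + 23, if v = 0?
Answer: 66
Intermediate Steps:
C(d, m) = ⅓ (C(d, m) = 1/3 = ⅓)
129*C(9, 12) + 23 = 129*(⅓) + 23 = 43 + 23 = 66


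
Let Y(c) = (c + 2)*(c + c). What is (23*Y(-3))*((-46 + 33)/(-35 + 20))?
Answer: 598/5 ≈ 119.60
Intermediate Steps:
Y(c) = 2*c*(2 + c) (Y(c) = (2 + c)*(2*c) = 2*c*(2 + c))
(23*Y(-3))*((-46 + 33)/(-35 + 20)) = (23*(2*(-3)*(2 - 3)))*((-46 + 33)/(-35 + 20)) = (23*(2*(-3)*(-1)))*(-13/(-15)) = (23*6)*(-13*(-1/15)) = 138*(13/15) = 598/5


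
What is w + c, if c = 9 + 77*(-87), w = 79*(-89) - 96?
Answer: -13817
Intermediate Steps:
w = -7127 (w = -7031 - 96 = -7127)
c = -6690 (c = 9 - 6699 = -6690)
w + c = -7127 - 6690 = -13817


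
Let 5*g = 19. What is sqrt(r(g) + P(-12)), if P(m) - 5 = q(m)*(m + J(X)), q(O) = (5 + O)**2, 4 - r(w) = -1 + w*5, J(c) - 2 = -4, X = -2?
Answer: I*sqrt(695) ≈ 26.363*I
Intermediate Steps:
g = 19/5 (g = (1/5)*19 = 19/5 ≈ 3.8000)
J(c) = -2 (J(c) = 2 - 4 = -2)
r(w) = 5 - 5*w (r(w) = 4 - (-1 + w*5) = 4 - (-1 + 5*w) = 4 + (1 - 5*w) = 5 - 5*w)
P(m) = 5 + (5 + m)**2*(-2 + m) (P(m) = 5 + (5 + m)**2*(m - 2) = 5 + (5 + m)**2*(-2 + m))
sqrt(r(g) + P(-12)) = sqrt((5 - 5*19/5) + (-45 + (-12)**3 + 5*(-12) + 8*(-12)**2)) = sqrt((5 - 19) + (-45 - 1728 - 60 + 8*144)) = sqrt(-14 + (-45 - 1728 - 60 + 1152)) = sqrt(-14 - 681) = sqrt(-695) = I*sqrt(695)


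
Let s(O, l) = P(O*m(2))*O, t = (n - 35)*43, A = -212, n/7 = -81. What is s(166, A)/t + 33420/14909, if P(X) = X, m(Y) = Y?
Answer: 21722656/192967187 ≈ 0.11257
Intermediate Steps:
n = -567 (n = 7*(-81) = -567)
t = -25886 (t = (-567 - 35)*43 = -602*43 = -25886)
s(O, l) = 2*O² (s(O, l) = (O*2)*O = (2*O)*O = 2*O²)
s(166, A)/t + 33420/14909 = (2*166²)/(-25886) + 33420/14909 = (2*27556)*(-1/25886) + 33420*(1/14909) = 55112*(-1/25886) + 33420/14909 = -27556/12943 + 33420/14909 = 21722656/192967187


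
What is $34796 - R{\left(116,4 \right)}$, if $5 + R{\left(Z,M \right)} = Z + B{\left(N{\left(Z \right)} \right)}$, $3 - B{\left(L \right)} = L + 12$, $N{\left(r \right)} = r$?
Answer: $34810$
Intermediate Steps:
$B{\left(L \right)} = -9 - L$ ($B{\left(L \right)} = 3 - \left(L + 12\right) = 3 - \left(12 + L\right) = -9 - L$)
$R{\left(Z,M \right)} = -14$ ($R{\left(Z,M \right)} = -5 + \left(Z - \left(9 + Z\right)\right) = -5 - 9 = -14$)
$34796 - R{\left(116,4 \right)} = 34796 - -14 = 34796 + 14 = 34810$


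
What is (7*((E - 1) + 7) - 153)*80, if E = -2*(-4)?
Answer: -4400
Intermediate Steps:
E = 8
(7*((E - 1) + 7) - 153)*80 = (7*((8 - 1) + 7) - 153)*80 = (7*(7 + 7) - 153)*80 = (7*14 - 153)*80 = (98 - 153)*80 = -55*80 = -4400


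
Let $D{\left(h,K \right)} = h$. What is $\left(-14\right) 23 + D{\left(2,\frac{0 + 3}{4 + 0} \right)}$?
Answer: $-320$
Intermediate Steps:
$\left(-14\right) 23 + D{\left(2,\frac{0 + 3}{4 + 0} \right)} = \left(-14\right) 23 + 2 = -322 + 2 = -320$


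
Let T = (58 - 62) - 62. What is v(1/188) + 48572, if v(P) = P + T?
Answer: 9119129/188 ≈ 48506.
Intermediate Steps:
T = -66 (T = -4 - 62 = -66)
v(P) = -66 + P (v(P) = P - 66 = -66 + P)
v(1/188) + 48572 = (-66 + 1/188) + 48572 = -12407/188 + 48572 = 9119129/188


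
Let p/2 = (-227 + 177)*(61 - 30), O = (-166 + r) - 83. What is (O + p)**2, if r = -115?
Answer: 11999296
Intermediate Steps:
O = -364 (O = (-166 - 115) - 83 = -281 - 83 = -364)
p = -3100 (p = 2*((-227 + 177)*(61 - 30)) = 2*(-50*31) = 2*(-1550) = -3100)
(O + p)**2 = (-364 - 3100)**2 = (-3464)**2 = 11999296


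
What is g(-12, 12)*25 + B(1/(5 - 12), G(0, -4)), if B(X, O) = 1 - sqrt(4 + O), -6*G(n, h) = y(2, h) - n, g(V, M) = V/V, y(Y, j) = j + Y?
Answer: 26 - sqrt(39)/3 ≈ 23.918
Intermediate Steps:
y(Y, j) = Y + j
g(V, M) = 1
G(n, h) = -1/3 - h/6 + n/6 (G(n, h) = -((2 + h) - n)/6 = -(2 + h - n)/6 = -1/3 - h/6 + n/6)
g(-12, 12)*25 + B(1/(5 - 12), G(0, -4)) = 1*25 + (1 - sqrt(4 + (-1/3 - 1/6*(-4) + (1/6)*0))) = 25 + (1 - sqrt(4 + (-1/3 + 2/3 + 0))) = 25 + (1 - sqrt(4 + 1/3)) = 25 + (1 - sqrt(13/3)) = 25 + (1 - sqrt(39)/3) = 26 - sqrt(39)/3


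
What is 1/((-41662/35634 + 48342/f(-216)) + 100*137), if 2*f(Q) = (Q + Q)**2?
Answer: 92363328/1265317456219 ≈ 7.2996e-5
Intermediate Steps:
f(Q) = 2*Q**2 (f(Q) = (Q + Q)**2/2 = (2*Q)**2/2 = (4*Q**2)/2 = 2*Q**2)
1/((-41662/35634 + 48342/f(-216)) + 100*137) = 1/((-41662/35634 + 48342/((2*(-216)**2))) + 100*137) = 1/((-41662*1/35634 + 48342/((2*46656))) + 13700) = 1/((-20831/17817 + 48342/93312) + 13700) = 1/((-20831/17817 + 48342*(1/93312)) + 13700) = 1/((-20831/17817 + 8057/15552) + 13700) = 1/(-60137381/92363328 + 13700) = 1/(1265317456219/92363328) = 92363328/1265317456219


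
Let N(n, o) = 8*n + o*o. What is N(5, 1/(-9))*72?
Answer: 25928/9 ≈ 2880.9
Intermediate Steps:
N(n, o) = o² + 8*n (N(n, o) = 8*n + o² = o² + 8*n)
N(5, 1/(-9))*72 = ((1/(-9))² + 8*5)*72 = ((-⅑)² + 40)*72 = (1/81 + 40)*72 = (3241/81)*72 = 25928/9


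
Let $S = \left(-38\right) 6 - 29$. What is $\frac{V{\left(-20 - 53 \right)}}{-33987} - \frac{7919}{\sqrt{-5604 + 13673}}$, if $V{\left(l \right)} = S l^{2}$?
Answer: $\frac{1369553}{33987} - \frac{7919 \sqrt{8069}}{8069} \approx -47.861$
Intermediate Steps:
$S = -257$ ($S = -228 - 29 = -257$)
$V{\left(l \right)} = - 257 l^{2}$
$\frac{V{\left(-20 - 53 \right)}}{-33987} - \frac{7919}{\sqrt{-5604 + 13673}} = \frac{\left(-257\right) \left(-20 - 53\right)^{2}}{-33987} - \frac{7919}{\sqrt{-5604 + 13673}} = - 257 \left(-73\right)^{2} \left(- \frac{1}{33987}\right) - \frac{7919}{\sqrt{8069}} = \left(-257\right) 5329 \left(- \frac{1}{33987}\right) - 7919 \frac{\sqrt{8069}}{8069} = \left(-1369553\right) \left(- \frac{1}{33987}\right) - \frac{7919 \sqrt{8069}}{8069} = \frac{1369553}{33987} - \frac{7919 \sqrt{8069}}{8069}$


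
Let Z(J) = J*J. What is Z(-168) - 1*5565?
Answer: 22659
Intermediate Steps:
Z(J) = J²
Z(-168) - 1*5565 = (-168)² - 1*5565 = 28224 - 5565 = 22659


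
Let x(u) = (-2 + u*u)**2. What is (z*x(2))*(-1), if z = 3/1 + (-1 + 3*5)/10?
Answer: -88/5 ≈ -17.600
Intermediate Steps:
x(u) = (-2 + u**2)**2
z = 22/5 (z = 3*1 + (-1 + 15)*(1/10) = 3 + 14*(1/10) = 3 + 7/5 = 22/5 ≈ 4.4000)
(z*x(2))*(-1) = (22*(-2 + 2**2)**2/5)*(-1) = (22*(-2 + 4)**2/5)*(-1) = ((22/5)*2**2)*(-1) = ((22/5)*4)*(-1) = (88/5)*(-1) = -88/5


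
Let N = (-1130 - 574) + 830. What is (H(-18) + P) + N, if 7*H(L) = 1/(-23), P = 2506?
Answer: 262751/161 ≈ 1632.0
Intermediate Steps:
N = -874 (N = -1704 + 830 = -874)
H(L) = -1/161 (H(L) = (⅐)/(-23) = (⅐)*(-1/23) = -1/161)
(H(-18) + P) + N = (-1/161 + 2506) - 874 = 403465/161 - 874 = 262751/161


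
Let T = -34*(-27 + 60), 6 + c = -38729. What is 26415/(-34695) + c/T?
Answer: 3245119/96118 ≈ 33.762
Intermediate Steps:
c = -38735 (c = -6 - 38729 = -38735)
T = -1122 (T = -34*33 = -1122)
26415/(-34695) + c/T = 26415/(-34695) - 38735/(-1122) = 26415*(-1/34695) - 38735*(-1/1122) = -587/771 + 38735/1122 = 3245119/96118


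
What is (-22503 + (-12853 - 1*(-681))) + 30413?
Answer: -4262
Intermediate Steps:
(-22503 + (-12853 - 1*(-681))) + 30413 = (-22503 + (-12853 + 681)) + 30413 = (-22503 - 12172) + 30413 = -34675 + 30413 = -4262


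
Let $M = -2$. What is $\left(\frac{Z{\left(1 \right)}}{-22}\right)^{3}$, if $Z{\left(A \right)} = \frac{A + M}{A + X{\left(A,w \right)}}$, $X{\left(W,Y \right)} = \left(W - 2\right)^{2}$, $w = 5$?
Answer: $\frac{1}{85184} \approx 1.1739 \cdot 10^{-5}$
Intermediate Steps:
$X{\left(W,Y \right)} = \left(-2 + W\right)^{2}$
$Z{\left(A \right)} = \frac{-2 + A}{A + \left(-2 + A\right)^{2}}$ ($Z{\left(A \right)} = \frac{A - 2}{A + \left(-2 + A\right)^{2}} = \frac{-2 + A}{A + \left(-2 + A\right)^{2}}$)
$\left(\frac{Z{\left(1 \right)}}{-22}\right)^{3} = \left(\frac{\frac{1}{1 + \left(-2 + 1\right)^{2}} \left(-2 + 1\right)}{-22}\right)^{3} = \left(\frac{1}{1 + \left(-1\right)^{2}} \left(-1\right) \left(- \frac{1}{22}\right)\right)^{3} = \left(\frac{1}{1 + 1} \left(-1\right) \left(- \frac{1}{22}\right)\right)^{3} = \left(\frac{1}{2} \left(-1\right) \left(- \frac{1}{22}\right)\right)^{3} = \left(\left(- \frac{1}{2}\right) \left(- \frac{1}{22}\right)\right)^{3} = \left(\frac{1}{44}\right)^{3} = \frac{1}{85184}$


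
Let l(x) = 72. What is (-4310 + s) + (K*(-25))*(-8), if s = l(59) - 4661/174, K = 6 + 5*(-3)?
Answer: -1055273/174 ≈ -6064.8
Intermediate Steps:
K = -9 (K = 6 - 15 = -9)
s = 7867/174 (s = 72 - 4661/174 = 7867/174 ≈ 45.213)
(-4310 + s) + (K*(-25))*(-8) = (-4310 + 7867/174) - 9*(-25)*(-8) = -742073/174 + 225*(-8) = -742073/174 - 1800 = -1055273/174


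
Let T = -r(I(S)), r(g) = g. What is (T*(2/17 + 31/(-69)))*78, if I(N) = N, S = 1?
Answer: 10114/391 ≈ 25.867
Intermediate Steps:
T = -1 (T = -1*1 = -1)
(T*(2/17 + 31/(-69)))*78 = -(2/17 + 31/(-69))*78 = -(2*(1/17) + 31*(-1/69))*78 = -(2/17 - 31/69)*78 = -1*(-389/1173)*78 = (389/1173)*78 = 10114/391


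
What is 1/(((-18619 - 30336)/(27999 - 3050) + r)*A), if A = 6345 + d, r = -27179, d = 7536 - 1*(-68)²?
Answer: -24949/6277521855282 ≈ -3.9743e-9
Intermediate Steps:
d = 2912 (d = 7536 - 1*4624 = 7536 - 4624 = 2912)
A = 9257 (A = 6345 + 2912 = 9257)
1/(((-18619 - 30336)/(27999 - 3050) + r)*A) = 1/((-18619 - 30336)/(27999 - 3050) - 27179*9257) = (1/9257)/(-48955/24949 - 27179) = (1/9257)/(-678137826/24949) = -24949/678137826*1/9257 = -24949/6277521855282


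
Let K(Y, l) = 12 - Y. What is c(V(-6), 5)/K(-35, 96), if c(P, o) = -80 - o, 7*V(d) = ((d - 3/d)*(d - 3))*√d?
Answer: -85/47 ≈ -1.8085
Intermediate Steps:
V(d) = √d*(-3 + d)*(d - 3/d)/7 (V(d) = (((d - 3/d)*(d - 3))*√d)/7 = (((d - 3/d)*(-3 + d))*√d)/7 = (((-3 + d)*(d - 3/d))*√d)/7 = (√d*(-3 + d)*(d - 3/d))/7 = √d*(-3 + d)*(d - 3/d)/7)
c(V(-6), 5)/K(-35, 96) = (-80 - 1*5)/(12 - 1*(-35)) = (-80 - 5)/(12 + 35) = -85/47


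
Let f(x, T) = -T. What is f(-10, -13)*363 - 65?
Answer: 4654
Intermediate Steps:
f(-10, -13)*363 - 65 = -1*(-13)*363 - 65 = 13*363 - 65 = 4719 - 65 = 4654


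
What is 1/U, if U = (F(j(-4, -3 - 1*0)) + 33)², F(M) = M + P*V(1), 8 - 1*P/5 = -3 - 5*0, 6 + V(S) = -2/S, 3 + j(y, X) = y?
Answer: 1/171396 ≈ 5.8344e-6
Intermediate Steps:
j(y, X) = -3 + y
V(S) = -6 - 2/S
P = 55 (P = 40 - 5*(-3 - 5*0) = 40 - 5*(-3 + 0) = 40 - 5*(-3) = 40 + 15 = 55)
F(M) = -440 + M (F(M) = M + 55*(-6 - 2/1) = M + 55*(-6 - 2*1) = M + 55*(-6 - 2) = M + 55*(-8) = M - 440 = -440 + M)
U = 171396 (U = ((-440 + (-3 - 4)) + 33)² = ((-440 - 7) + 33)² = (-447 + 33)² = (-414)² = 171396)
1/U = 1/171396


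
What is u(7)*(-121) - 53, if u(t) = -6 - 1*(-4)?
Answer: 189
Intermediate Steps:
u(t) = -2 (u(t) = -6 + 4 = -2)
u(7)*(-121) - 53 = -2*(-121) - 53 = 242 - 53 = 189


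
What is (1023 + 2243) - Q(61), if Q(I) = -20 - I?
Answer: 3347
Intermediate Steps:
(1023 + 2243) - Q(61) = (1023 + 2243) - (-20 - 1*61) = 3266 - (-20 - 61) = 3266 - 1*(-81) = 3266 + 81 = 3347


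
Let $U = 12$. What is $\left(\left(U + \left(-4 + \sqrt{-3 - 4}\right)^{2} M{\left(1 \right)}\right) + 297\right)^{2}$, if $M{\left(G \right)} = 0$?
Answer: $95481$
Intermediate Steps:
$\left(\left(U + \left(-4 + \sqrt{-3 - 4}\right)^{2} M{\left(1 \right)}\right) + 297\right)^{2} = \left(\left(12 + \left(-4 + \sqrt{-3 - 4}\right)^{2} \cdot 0\right) + 297\right)^{2} = \left(\left(12 + \left(-4 + \sqrt{-7}\right)^{2} \cdot 0\right) + 297\right)^{2} = \left(\left(12 + \left(-4 + i \sqrt{7}\right)^{2} \cdot 0\right) + 297\right)^{2} = \left(\left(12 + 0\right) + 297\right)^{2} = \left(12 + 297\right)^{2} = 309^{2} = 95481$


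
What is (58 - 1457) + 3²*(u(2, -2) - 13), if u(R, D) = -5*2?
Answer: -1606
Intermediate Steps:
u(R, D) = -10
(58 - 1457) + 3²*(u(2, -2) - 13) = (58 - 1457) + 3²*(-10 - 13) = -1399 + 9*(-23) = -1399 - 207 = -1606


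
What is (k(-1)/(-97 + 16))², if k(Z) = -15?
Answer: 25/729 ≈ 0.034294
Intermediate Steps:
(k(-1)/(-97 + 16))² = (-15/(-97 + 16))² = (-15/(-81))² = (-15*(-1/81))² = (5/27)² = 25/729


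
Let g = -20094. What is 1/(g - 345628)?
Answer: -1/365722 ≈ -2.7343e-6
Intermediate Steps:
1/(g - 345628) = 1/(-20094 - 345628) = 1/(-365722) = -1/365722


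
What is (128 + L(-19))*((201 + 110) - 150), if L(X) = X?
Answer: 17549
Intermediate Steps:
(128 + L(-19))*((201 + 110) - 150) = (128 - 19)*((201 + 110) - 150) = 109*(311 - 150) = 109*161 = 17549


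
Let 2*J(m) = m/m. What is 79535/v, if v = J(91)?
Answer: 159070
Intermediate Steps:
J(m) = ½ (J(m) = (m/m)/2 = (½)*1 = ½)
v = ½ ≈ 0.50000
79535/v = 79535/(½) = 79535*2 = 159070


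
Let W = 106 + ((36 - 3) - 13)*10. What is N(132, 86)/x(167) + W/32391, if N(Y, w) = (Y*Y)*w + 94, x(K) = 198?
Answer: 2696658487/356301 ≈ 7568.5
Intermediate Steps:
W = 306 (W = 106 + (33 - 13)*10 = 106 + 20*10 = 106 + 200 = 306)
N(Y, w) = 94 + w*Y² (N(Y, w) = Y²*w + 94 = w*Y² + 94 = 94 + w*Y²)
N(132, 86)/x(167) + W/32391 = (94 + 86*132²)/198 + 306/32391 = (94 + 86*17424)*(1/198) + 306*(1/32391) = (94 + 1498464)*(1/198) + 34/3599 = 1498558*(1/198) + 34/3599 = 749279/99 + 34/3599 = 2696658487/356301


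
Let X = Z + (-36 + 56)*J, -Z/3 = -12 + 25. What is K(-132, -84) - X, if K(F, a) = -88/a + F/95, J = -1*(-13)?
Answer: -441577/1995 ≈ -221.34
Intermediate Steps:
Z = -39 (Z = -3*(-12 + 25) = -3*13 = -39)
J = 13
K(F, a) = -88/a + F/95 (K(F, a) = -88/a + F*(1/95) = -88/a + F/95)
X = 221 (X = -39 + (-36 + 56)*13 = -39 + 20*13 = -39 + 260 = 221)
K(-132, -84) - X = (-88/(-84) + (1/95)*(-132)) - 1*221 = (-88*(-1/84) - 132/95) - 221 = (22/21 - 132/95) - 221 = -682/1995 - 221 = -441577/1995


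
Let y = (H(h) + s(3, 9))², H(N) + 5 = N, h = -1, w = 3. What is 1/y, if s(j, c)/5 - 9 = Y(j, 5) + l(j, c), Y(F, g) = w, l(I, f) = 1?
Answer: 1/3481 ≈ 0.00028727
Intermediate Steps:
Y(F, g) = 3
s(j, c) = 65 (s(j, c) = 45 + 5*(3 + 1) = 45 + 5*4 = 45 + 20 = 65)
H(N) = -5 + N
y = 3481 (y = ((-5 - 1) + 65)² = (-6 + 65)² = 59² = 3481)
1/y = 1/3481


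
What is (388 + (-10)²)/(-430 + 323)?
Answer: -488/107 ≈ -4.5607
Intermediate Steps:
(388 + (-10)²)/(-430 + 323) = (388 + 100)/(-107) = 488*(-1/107) = -488/107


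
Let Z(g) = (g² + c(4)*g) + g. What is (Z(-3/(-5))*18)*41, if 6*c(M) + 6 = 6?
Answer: 17712/25 ≈ 708.48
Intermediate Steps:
c(M) = 0 (c(M) = -1 + (⅙)*6 = -1 + 1 = 0)
Z(g) = g + g² (Z(g) = (g² + 0*g) + g = (g² + 0) + g = g² + g = g + g²)
(Z(-3/(-5))*18)*41 = (((-3/(-5))*(1 - 3/(-5)))*18)*41 = (((-3*(-⅕))*(1 - 3*(-⅕)))*18)*41 = ((3*(1 + ⅗)/5)*18)*41 = (((⅗)*(8/5))*18)*41 = ((24/25)*18)*41 = (432/25)*41 = 17712/25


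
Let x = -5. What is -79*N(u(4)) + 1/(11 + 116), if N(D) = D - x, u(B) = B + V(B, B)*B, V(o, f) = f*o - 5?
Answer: -531748/127 ≈ -4187.0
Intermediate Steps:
V(o, f) = -5 + f*o
u(B) = B + B*(-5 + B²) (u(B) = B + (-5 + B*B)*B = B + (-5 + B²)*B = B + B*(-5 + B²))
N(D) = 5 + D (N(D) = D - 1*(-5) = D + 5 = 5 + D)
-79*N(u(4)) + 1/(11 + 116) = -79*(5 + 4*(-4 + 4²)) + 1/(11 + 116) = -79*(5 + 4*(-4 + 16)) + 1/127 = -79*(5 + 4*12) + 1/127 = -79*(5 + 48) + 1/127 = -79*53 + 1/127 = -4187 + 1/127 = -531748/127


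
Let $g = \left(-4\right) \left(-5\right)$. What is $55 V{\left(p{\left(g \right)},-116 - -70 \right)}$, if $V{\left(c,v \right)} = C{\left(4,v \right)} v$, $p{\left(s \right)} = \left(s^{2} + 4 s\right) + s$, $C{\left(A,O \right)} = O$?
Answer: $116380$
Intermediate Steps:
$g = 20$
$p{\left(s \right)} = s^{2} + 5 s$
$V{\left(c,v \right)} = v^{2}$ ($V{\left(c,v \right)} = v v = v^{2}$)
$55 V{\left(p{\left(g \right)},-116 - -70 \right)} = 55 \left(-116 - -70\right)^{2} = 55 \left(-116 + 70\right)^{2} = 55 \left(-46\right)^{2} = 55 \cdot 2116 = 116380$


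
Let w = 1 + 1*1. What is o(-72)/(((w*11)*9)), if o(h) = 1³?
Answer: 1/198 ≈ 0.0050505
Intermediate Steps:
w = 2 (w = 1 + 1 = 2)
o(h) = 1
o(-72)/(((w*11)*9)) = 1/((2*11)*9) = 1/(22*9) = 1/198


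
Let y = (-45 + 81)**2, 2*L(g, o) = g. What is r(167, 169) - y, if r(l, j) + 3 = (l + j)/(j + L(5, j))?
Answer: -63555/49 ≈ -1297.0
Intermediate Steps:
L(g, o) = g/2
r(l, j) = -3 + (j + l)/(5/2 + j) (r(l, j) = -3 + (l + j)/(j + (1/2)*5) = -3 + (j + l)/(j + 5/2) = -3 + (j + l)/(5/2 + j))
y = 1296 (y = 36**2 = 1296)
r(167, 169) - y = (-15 - 4*169 + 2*167)/(5 + 2*169) - 1*1296 = (-15 - 676 + 334)/(5 + 338) - 1296 = -357/343 - 1296 = (1/343)*(-357) - 1296 = -51/49 - 1296 = -63555/49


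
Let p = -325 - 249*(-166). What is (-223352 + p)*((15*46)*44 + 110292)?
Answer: -25646907636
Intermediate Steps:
p = 41009 (p = -325 + 41334 = 41009)
(-223352 + p)*((15*46)*44 + 110292) = (-223352 + 41009)*((15*46)*44 + 110292) = -182343*(690*44 + 110292) = -182343*(30360 + 110292) = -182343*140652 = -25646907636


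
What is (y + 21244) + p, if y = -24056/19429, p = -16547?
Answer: 91233957/19429 ≈ 4695.8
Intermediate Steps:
y = -24056/19429 (y = -24056*1/19429 = -24056/19429 ≈ -1.2381)
(y + 21244) + p = (-24056/19429 + 21244) - 16547 = 412725620/19429 - 16547 = 91233957/19429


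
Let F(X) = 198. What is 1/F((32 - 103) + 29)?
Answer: 1/198 ≈ 0.0050505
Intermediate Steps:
1/F((32 - 103) + 29) = 1/198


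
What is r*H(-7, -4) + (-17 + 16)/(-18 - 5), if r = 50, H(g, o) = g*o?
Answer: 32201/23 ≈ 1400.0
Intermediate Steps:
r*H(-7, -4) + (-17 + 16)/(-18 - 5) = 50*(-7*(-4)) + (-17 + 16)/(-18 - 5) = 50*28 - 1/(-23) = 1400 - 1*(-1/23) = 1400 + 1/23 = 32201/23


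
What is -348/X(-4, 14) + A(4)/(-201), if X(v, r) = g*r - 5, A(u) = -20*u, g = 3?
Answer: -66988/7437 ≈ -9.0074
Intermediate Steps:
X(v, r) = -5 + 3*r (X(v, r) = 3*r - 5 = -5 + 3*r)
-348/X(-4, 14) + A(4)/(-201) = -348/(-5 + 3*14) - 20*4/(-201) = -348/(-5 + 42) - 80*(-1/201) = -348/37 + 80/201 = -66988/7437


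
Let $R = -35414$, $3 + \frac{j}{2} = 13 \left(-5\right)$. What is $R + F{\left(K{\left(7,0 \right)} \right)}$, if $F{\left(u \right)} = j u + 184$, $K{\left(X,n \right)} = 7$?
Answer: $-36182$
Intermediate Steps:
$j = -136$ ($j = -6 + 2 \cdot 13 \left(-5\right) = -6 + 2 \left(-65\right) = -6 - 130 = -136$)
$F{\left(u \right)} = 184 - 136 u$ ($F{\left(u \right)} = - 136 u + 184 = 184 - 136 u$)
$R + F{\left(K{\left(7,0 \right)} \right)} = -35414 + \left(184 - 952\right) = -35414 - 768 = -36182$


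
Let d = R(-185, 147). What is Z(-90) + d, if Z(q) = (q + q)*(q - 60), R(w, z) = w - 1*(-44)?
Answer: 26859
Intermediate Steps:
R(w, z) = 44 + w (R(w, z) = w + 44 = 44 + w)
Z(q) = 2*q*(-60 + q) (Z(q) = (2*q)*(-60 + q) = 2*q*(-60 + q))
d = -141 (d = 44 - 185 = -141)
Z(-90) + d = 2*(-90)*(-60 - 90) - 141 = 2*(-90)*(-150) - 141 = 27000 - 141 = 26859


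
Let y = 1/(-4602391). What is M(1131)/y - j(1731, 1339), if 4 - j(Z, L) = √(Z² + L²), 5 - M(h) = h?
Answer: 5182292262 + √4789282 ≈ 5.1823e+9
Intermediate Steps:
M(h) = 5 - h
y = -1/4602391 ≈ -2.1728e-7
j(Z, L) = 4 - √(L² + Z²) (j(Z, L) = 4 - √(Z² + L²) = 4 - √(L² + Z²))
M(1131)/y - j(1731, 1339) = (5 - 1*1131)/(-1/4602391) - (4 - √(1339² + 1731²)) = (5 - 1131)*(-4602391) - (4 - √(1792921 + 2996361)) = -1126*(-4602391) - (4 - √4789282) = 5182292266 + (-4 + √4789282) = 5182292262 + √4789282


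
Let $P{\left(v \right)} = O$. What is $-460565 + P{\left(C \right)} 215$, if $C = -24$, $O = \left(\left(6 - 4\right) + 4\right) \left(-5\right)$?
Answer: $-467015$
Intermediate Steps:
$O = -30$ ($O = \left(2 + 4\right) \left(-5\right) = 6 \left(-5\right) = -30$)
$P{\left(v \right)} = -30$
$-460565 + P{\left(C \right)} 215 = -460565 - 6450 = -467015$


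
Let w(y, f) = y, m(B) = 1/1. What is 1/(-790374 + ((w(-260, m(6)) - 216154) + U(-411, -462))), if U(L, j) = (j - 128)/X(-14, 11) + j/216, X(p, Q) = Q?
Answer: -396/398710135 ≈ -9.9320e-7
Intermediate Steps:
m(B) = 1
U(L, j) = -128/11 + 227*j/2376 (U(L, j) = (j - 128)/11 + j/216 = (-128 + j)*(1/11) + j*(1/216) = (-128/11 + j/11) + j/216 = -128/11 + 227*j/2376)
1/(-790374 + ((w(-260, m(6)) - 216154) + U(-411, -462))) = 1/(-790374 + ((-260 - 216154) + (-128/11 + (227/2376)*(-462)))) = 1/(-790374 + (-216414 + (-128/11 - 1589/36))) = 1/(-790374 + (-216414 - 22087/396)) = 1/(-790374 - 85722031/396) = 1/(-398710135/396) = -396/398710135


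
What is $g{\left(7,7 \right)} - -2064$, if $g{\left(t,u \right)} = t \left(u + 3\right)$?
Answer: $2134$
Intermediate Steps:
$g{\left(t,u \right)} = t \left(3 + u\right)$
$g{\left(7,7 \right)} - -2064 = 7 \left(3 + 7\right) - -2064 = 7 \cdot 10 + 2064 = 70 + 2064 = 2134$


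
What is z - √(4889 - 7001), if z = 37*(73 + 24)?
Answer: 3589 - 8*I*√33 ≈ 3589.0 - 45.956*I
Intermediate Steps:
z = 3589 (z = 37*97 = 3589)
z - √(4889 - 7001) = 3589 - √(4889 - 7001) = 3589 - √(-2112) = 3589 - 8*I*√33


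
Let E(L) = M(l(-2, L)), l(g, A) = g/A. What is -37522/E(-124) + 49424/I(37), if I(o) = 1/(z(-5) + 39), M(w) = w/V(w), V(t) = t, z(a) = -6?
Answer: 1593470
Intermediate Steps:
M(w) = 1 (M(w) = w/w = 1)
E(L) = 1
I(o) = 1/33 (I(o) = 1/(-6 + 39) = 1/33)
-37522/E(-124) + 49424/I(37) = -37522/1 + 49424/(1/33) = -37522*1 + 49424*33 = -37522 + 1630992 = 1593470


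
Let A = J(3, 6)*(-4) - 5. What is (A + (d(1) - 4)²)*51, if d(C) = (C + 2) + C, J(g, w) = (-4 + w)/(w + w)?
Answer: -289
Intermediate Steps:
J(g, w) = (-4 + w)/(2*w) (J(g, w) = (-4 + w)/((2*w)) = (-4 + w)*(1/(2*w)) = (-4 + w)/(2*w))
d(C) = 2 + 2*C (d(C) = (2 + C) + C = 2 + 2*C)
A = -17/3 (A = ((½)*(-4 + 6)/6)*(-4) - 5 = ((½)*(⅙)*2)*(-4) - 5 = (⅙)*(-4) - 5 = -⅔ - 5 = -17/3 ≈ -5.6667)
(A + (d(1) - 4)²)*51 = (-17/3 + ((2 + 2*1) - 4)²)*51 = (-17/3 + ((2 + 2) - 4)²)*51 = (-17/3 + (4 - 4)²)*51 = (-17/3 + 0²)*51 = (-17/3 + 0)*51 = -17/3*51 = -289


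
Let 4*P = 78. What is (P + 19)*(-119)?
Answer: -9163/2 ≈ -4581.5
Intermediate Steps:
P = 39/2 (P = (¼)*78 = 39/2 ≈ 19.500)
(P + 19)*(-119) = (39/2 + 19)*(-119) = (77/2)*(-119) = -9163/2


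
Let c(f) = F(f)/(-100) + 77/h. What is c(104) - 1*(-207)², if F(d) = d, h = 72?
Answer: -77128147/1800 ≈ -42849.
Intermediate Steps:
c(f) = 77/72 - f/100 (c(f) = f/(-100) + 77/72 = f*(-1/100) + 77*(1/72) = -f/100 + 77/72 = 77/72 - f/100)
c(104) - 1*(-207)² = (77/72 - 1/100*104) - 1*(-207)² = (77/72 - 26/25) - 1*42849 = 53/1800 - 42849 = -77128147/1800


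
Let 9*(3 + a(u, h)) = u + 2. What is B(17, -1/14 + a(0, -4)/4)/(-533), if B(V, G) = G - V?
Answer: 4477/134316 ≈ 0.033332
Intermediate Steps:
a(u, h) = -25/9 + u/9 (a(u, h) = -3 + (u + 2)/9 = -3 + (2 + u)/9 = -3 + (2/9 + u/9) = -25/9 + u/9)
B(17, -1/14 + a(0, -4)/4)/(-533) = ((-1/14 + (-25/9 + (1/9)*0)/4) - 1*17)/(-533) = ((-1*1/14 + (-25/9 + 0)*(1/4)) - 17)*(-1/533) = ((-1/14 - 25/9*1/4) - 17)*(-1/533) = ((-1/14 - 25/36) - 17)*(-1/533) = (-193/252 - 17)*(-1/533) = -4477/252*(-1/533) = 4477/134316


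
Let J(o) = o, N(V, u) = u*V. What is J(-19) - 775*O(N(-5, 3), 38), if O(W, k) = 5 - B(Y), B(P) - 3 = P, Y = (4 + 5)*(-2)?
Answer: -15519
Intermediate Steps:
N(V, u) = V*u
Y = -18 (Y = 9*(-2) = -18)
B(P) = 3 + P
O(W, k) = 20 (O(W, k) = 5 - (3 - 18) = 5 - 1*(-15) = 5 + 15 = 20)
J(-19) - 775*O(N(-5, 3), 38) = -19 - 775*20 = -19 - 15500 = -15519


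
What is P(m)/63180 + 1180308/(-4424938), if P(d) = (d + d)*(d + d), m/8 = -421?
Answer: 25087652471426/34945947855 ≈ 717.90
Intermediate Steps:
m = -3368 (m = 8*(-421) = -3368)
P(d) = 4*d² (P(d) = (2*d)*(2*d) = 4*d²)
P(m)/63180 + 1180308/(-4424938) = (4*(-3368)²)/63180 + 1180308/(-4424938) = (4*11343424)*(1/63180) + 1180308*(-1/4424938) = 45373696*(1/63180) - 590154/2212469 = 11343424/15795 - 590154/2212469 = 25087652471426/34945947855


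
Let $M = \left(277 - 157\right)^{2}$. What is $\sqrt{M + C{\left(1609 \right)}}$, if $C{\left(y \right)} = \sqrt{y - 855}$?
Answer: $\sqrt{14400 + \sqrt{754}} \approx 120.11$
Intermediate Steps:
$C{\left(y \right)} = \sqrt{-855 + y}$
$M = 14400$ ($M = 120^{2} = 14400$)
$\sqrt{M + C{\left(1609 \right)}} = \sqrt{14400 + \sqrt{-855 + 1609}} = \sqrt{14400 + \sqrt{754}}$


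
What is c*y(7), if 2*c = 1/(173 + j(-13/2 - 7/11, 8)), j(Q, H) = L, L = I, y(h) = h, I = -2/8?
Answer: 14/691 ≈ 0.020260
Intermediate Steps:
I = -¼ (I = -2*⅛ = -¼ ≈ -0.25000)
L = -¼ ≈ -0.25000
j(Q, H) = -¼
c = 2/691 (c = 1/(2*(173 - ¼)) = 1/(2*(691/4)) = (½)*(4/691) = 2/691 ≈ 0.0028944)
c*y(7) = (2/691)*7 = 14/691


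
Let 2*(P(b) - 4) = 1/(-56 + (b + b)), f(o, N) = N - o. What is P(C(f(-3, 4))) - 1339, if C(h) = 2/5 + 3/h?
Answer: -5078375/3804 ≈ -1335.0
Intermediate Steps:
C(h) = 2/5 + 3/h (C(h) = 2*(1/5) + 3/h = 2/5 + 3/h)
P(b) = 4 + 1/(2*(-56 + 2*b)) (P(b) = 4 + 1/(2*(-56 + (b + b))) = 4 + 1/(2*(-56 + 2*b)))
P(C(f(-3, 4))) - 1339 = (-447 + 16*(2/5 + 3/(4 - 1*(-3))))/(4*(-28 + (2/5 + 3/(4 - 1*(-3))))) - 1339 = (-447 + 16*(2/5 + 3/(4 + 3)))/(4*(-28 + (2/5 + 3/(4 + 3)))) - 1339 = (-447 + 16*(2/5 + 3/7))/(4*(-28 + (2/5 + 3/7))) - 1339 = (-447 + 16*(29/35))/(4*(-28 + 29/35)) - 1339 = (-447 + 464/35)/(4*(-951/35)) - 1339 = (1/4)*(-35/951)*(-15181/35) - 1339 = 15181/3804 - 1339 = -5078375/3804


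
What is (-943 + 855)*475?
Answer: -41800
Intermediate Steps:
(-943 + 855)*475 = -88*475 = -41800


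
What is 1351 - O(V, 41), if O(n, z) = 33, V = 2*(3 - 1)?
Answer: 1318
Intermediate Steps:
V = 4 (V = 2*2 = 4)
1351 - O(V, 41) = 1351 - 1*33 = 1351 - 33 = 1318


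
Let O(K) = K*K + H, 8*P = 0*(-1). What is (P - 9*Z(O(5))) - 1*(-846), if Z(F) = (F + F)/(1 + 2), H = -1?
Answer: 702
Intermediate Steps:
P = 0 (P = (0*(-1))/8 = (⅛)*0 = 0)
O(K) = -1 + K² (O(K) = K*K - 1 = K² - 1 = -1 + K²)
Z(F) = 2*F/3 (Z(F) = (2*F)/3 = (2*F)*(⅓) = 2*F/3)
(P - 9*Z(O(5))) - 1*(-846) = (0 - 6*(-1 + 5²)) - 1*(-846) = (0 - 6*(-1 + 25)) + 846 = (0 - 6*24) + 846 = (0 - 9*16) + 846 = (0 - 144) + 846 = -144 + 846 = 702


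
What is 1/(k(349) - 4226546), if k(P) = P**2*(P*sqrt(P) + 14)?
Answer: 2521332/630628524476750725 + 42508549*sqrt(349)/630628524476750725 ≈ 1.2633e-9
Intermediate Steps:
k(P) = P**2*(14 + P**(3/2)) (k(P) = P**2*(P**(3/2) + 14) = P**2*(14 + P**(3/2)))
1/(k(349) - 4226546) = 1/((349**(7/2) + 14*349**2) - 4226546) = 1/((42508549*sqrt(349) + 14*121801) - 4226546) = 1/((42508549*sqrt(349) + 1705214) - 4226546) = 1/((1705214 + 42508549*sqrt(349)) - 4226546) = 1/(-2521332 + 42508549*sqrt(349))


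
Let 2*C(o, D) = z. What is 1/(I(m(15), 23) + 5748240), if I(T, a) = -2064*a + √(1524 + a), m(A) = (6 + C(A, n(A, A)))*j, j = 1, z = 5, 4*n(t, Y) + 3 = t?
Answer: 5700768/32498755788277 - √1547/32498755788277 ≈ 1.7541e-7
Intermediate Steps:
n(t, Y) = -¾ + t/4
C(o, D) = 5/2 (C(o, D) = (½)*5 = 5/2)
m(A) = 17/2 (m(A) = (6 + 5/2)*1 = (17/2)*1 = 17/2)
I(T, a) = √(1524 + a) - 2064*a
1/(I(m(15), 23) + 5748240) = 1/((√(1524 + 23) - 2064*23) + 5748240) = 1/((√1547 - 47472) + 5748240) = 1/((-47472 + √1547) + 5748240) = 1/(5700768 + √1547)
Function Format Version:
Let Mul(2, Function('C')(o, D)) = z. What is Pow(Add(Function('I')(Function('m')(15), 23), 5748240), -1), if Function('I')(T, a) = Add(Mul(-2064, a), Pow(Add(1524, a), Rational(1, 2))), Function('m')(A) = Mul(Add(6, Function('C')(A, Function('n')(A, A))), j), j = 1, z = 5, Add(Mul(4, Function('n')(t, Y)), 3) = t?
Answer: Add(Rational(5700768, 32498755788277), Mul(Rational(-1, 32498755788277), Pow(1547, Rational(1, 2)))) ≈ 1.7541e-7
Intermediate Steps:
Function('n')(t, Y) = Add(Rational(-3, 4), Mul(Rational(1, 4), t))
Function('C')(o, D) = Rational(5, 2) (Function('C')(o, D) = Mul(Rational(1, 2), 5) = Rational(5, 2))
Function('m')(A) = Rational(17, 2) (Function('m')(A) = Mul(Add(6, Rational(5, 2)), 1) = Mul(Rational(17, 2), 1) = Rational(17, 2))
Function('I')(T, a) = Add(Pow(Add(1524, a), Rational(1, 2)), Mul(-2064, a))
Pow(Add(Function('I')(Function('m')(15), 23), 5748240), -1) = Pow(Add(Add(Pow(Add(1524, 23), Rational(1, 2)), Mul(-2064, 23)), 5748240), -1) = Pow(Add(Add(Pow(1547, Rational(1, 2)), -47472), 5748240), -1) = Pow(Add(Add(-47472, Pow(1547, Rational(1, 2))), 5748240), -1) = Pow(Add(5700768, Pow(1547, Rational(1, 2))), -1)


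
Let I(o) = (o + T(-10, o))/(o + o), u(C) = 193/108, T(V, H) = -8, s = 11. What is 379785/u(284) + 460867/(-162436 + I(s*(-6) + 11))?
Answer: 732873816105250/3448504121 ≈ 2.1252e+5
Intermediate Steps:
u(C) = 193/108 (u(C) = 193*(1/108) = 193/108)
I(o) = (-8 + o)/(2*o) (I(o) = (o - 8)/(o + o) = (-8 + o)/((2*o)) = (-8 + o)*(1/(2*o)) = (-8 + o)/(2*o))
379785/u(284) + 460867/(-162436 + I(s*(-6) + 11)) = 379785/(193/108) + 460867/(-162436 + (-8 + (11*(-6) + 11))/(2*(11*(-6) + 11))) = 379785*(108/193) + 460867/(-162436 + (-8 + (-66 + 11))/(2*(-66 + 11))) = 41016780/193 + 460867/(-162436 + (½)*(-8 - 55)/(-55)) = 41016780/193 + 460867/(-162436 + (½)*(-1/55)*(-63)) = 41016780/193 + 460867/(-162436 + 63/110) = 41016780/193 + 460867/(-17867897/110) = 41016780/193 + 460867*(-110/17867897) = 41016780/193 - 50695370/17867897 = 732873816105250/3448504121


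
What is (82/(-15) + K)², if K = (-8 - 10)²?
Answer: 22829284/225 ≈ 1.0146e+5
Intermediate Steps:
K = 324 (K = (-18)² = 324)
(82/(-15) + K)² = (82/(-15) + 324)² = (82*(-1/15) + 324)² = (-82/15 + 324)² = (4778/15)² = 22829284/225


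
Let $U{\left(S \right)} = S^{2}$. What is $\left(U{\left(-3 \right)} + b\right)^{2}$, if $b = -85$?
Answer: $5776$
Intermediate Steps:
$\left(U{\left(-3 \right)} + b\right)^{2} = \left(\left(-3\right)^{2} - 85\right)^{2} = \left(9 - 85\right)^{2} = \left(-76\right)^{2} = 5776$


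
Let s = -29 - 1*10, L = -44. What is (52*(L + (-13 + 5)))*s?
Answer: 105456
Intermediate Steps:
s = -39 (s = -29 - 10 = -39)
(52*(L + (-13 + 5)))*s = (52*(-44 + (-13 + 5)))*(-39) = (52*(-44 - 8))*(-39) = (52*(-52))*(-39) = -2704*(-39) = 105456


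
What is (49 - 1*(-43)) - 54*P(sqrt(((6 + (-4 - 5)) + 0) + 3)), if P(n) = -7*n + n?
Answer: 92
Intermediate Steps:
P(n) = -6*n
(49 - 1*(-43)) - 54*P(sqrt(((6 + (-4 - 5)) + 0) + 3)) = (49 - 1*(-43)) - (-324)*sqrt(((6 + (-4 - 5)) + 0) + 3) = (49 + 43) - (-324)*sqrt(((6 - 9) + 0) + 3) = 92 - (-324)*sqrt((-3 + 0) + 3) = 92 - (-324)*sqrt(-3 + 3) = 92 - (-324)*sqrt(0) = 92 - (-324)*0 = 92 - 54*0 = 92 + 0 = 92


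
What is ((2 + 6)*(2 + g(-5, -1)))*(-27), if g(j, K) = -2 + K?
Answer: 216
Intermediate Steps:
((2 + 6)*(2 + g(-5, -1)))*(-27) = ((2 + 6)*(2 + (-2 - 1)))*(-27) = (8*(2 - 3))*(-27) = (8*(-1))*(-27) = -8*(-27) = 216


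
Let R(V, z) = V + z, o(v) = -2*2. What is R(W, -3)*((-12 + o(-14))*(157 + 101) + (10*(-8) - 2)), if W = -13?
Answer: 67360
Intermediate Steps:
o(v) = -4
R(W, -3)*((-12 + o(-14))*(157 + 101) + (10*(-8) - 2)) = (-13 - 3)*((-12 - 4)*(157 + 101) + (10*(-8) - 2)) = -16*(-16*258 + (-80 - 2)) = -16*(-4128 - 82) = -16*(-4210) = 67360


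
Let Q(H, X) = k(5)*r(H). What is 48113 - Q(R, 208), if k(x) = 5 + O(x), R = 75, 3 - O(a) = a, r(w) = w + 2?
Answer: 47882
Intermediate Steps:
r(w) = 2 + w
O(a) = 3 - a
k(x) = 8 - x (k(x) = 5 + (3 - x) = 8 - x)
Q(H, X) = 6 + 3*H (Q(H, X) = (8 - 1*5)*(2 + H) = (8 - 5)*(2 + H) = 3*(2 + H) = 6 + 3*H)
48113 - Q(R, 208) = 48113 - (6 + 3*75) = 48113 - (6 + 225) = 48113 - 1*231 = 48113 - 231 = 47882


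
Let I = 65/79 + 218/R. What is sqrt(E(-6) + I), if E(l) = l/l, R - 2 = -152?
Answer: sqrt(518793)/1185 ≈ 0.60783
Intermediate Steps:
R = -150 (R = 2 - 152 = -150)
E(l) = 1
I = -3736/5925 (I = 65/79 + 218/(-150) = 65*(1/79) + 218*(-1/150) = 65/79 - 109/75 = -3736/5925 ≈ -0.63055)
sqrt(E(-6) + I) = sqrt(1 - 3736/5925) = sqrt(2189/5925) = sqrt(518793)/1185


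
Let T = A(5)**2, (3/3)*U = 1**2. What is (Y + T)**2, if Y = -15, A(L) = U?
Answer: 196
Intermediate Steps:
U = 1 (U = 1**2 = 1)
A(L) = 1
T = 1 (T = 1**2 = 1)
(Y + T)**2 = (-15 + 1)**2 = (-14)**2 = 196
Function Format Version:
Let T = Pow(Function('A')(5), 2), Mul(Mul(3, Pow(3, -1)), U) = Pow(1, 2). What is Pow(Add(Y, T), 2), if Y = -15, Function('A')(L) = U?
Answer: 196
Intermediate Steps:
U = 1 (U = Pow(1, 2) = 1)
Function('A')(L) = 1
T = 1 (T = Pow(1, 2) = 1)
Pow(Add(Y, T), 2) = Pow(Add(-15, 1), 2) = Pow(-14, 2) = 196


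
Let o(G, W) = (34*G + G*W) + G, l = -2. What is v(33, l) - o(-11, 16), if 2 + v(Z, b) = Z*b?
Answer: 493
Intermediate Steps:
v(Z, b) = -2 + Z*b
o(G, W) = 35*G + G*W
v(33, l) - o(-11, 16) = (-2 + 33*(-2)) - (-11)*(35 + 16) = (-2 - 66) - (-11)*51 = -68 - 1*(-561) = -68 + 561 = 493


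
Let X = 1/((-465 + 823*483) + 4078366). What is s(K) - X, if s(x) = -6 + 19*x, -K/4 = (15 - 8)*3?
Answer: -7169606821/4475410 ≈ -1602.0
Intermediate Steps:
K = -84 (K = -4*(15 - 8)*3 = -28*3 = -4*21 = -84)
X = 1/4475410 (X = 1/((-465 + 397509) + 4078366) = 1/(397044 + 4078366) = 1/4475410 ≈ 2.2344e-7)
s(K) - X = (-6 + 19*(-84)) - 1*1/4475410 = (-6 - 1596) - 1/4475410 = -1602 - 1/4475410 = -7169606821/4475410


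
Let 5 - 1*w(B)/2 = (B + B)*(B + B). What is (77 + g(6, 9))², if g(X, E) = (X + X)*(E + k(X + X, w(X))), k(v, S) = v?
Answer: 108241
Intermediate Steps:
w(B) = 10 - 8*B² (w(B) = 10 - 2*(B + B)*(B + B) = 10 - 2*2*B*2*B = 10 - 8*B²)
g(X, E) = 2*X*(E + 2*X) (g(X, E) = (X + X)*(E + (X + X)) = (2*X)*(E + 2*X) = 2*X*(E + 2*X))
(77 + g(6, 9))² = (77 + 2*6*(9 + 2*6))² = (77 + 2*6*(9 + 12))² = (77 + 2*6*21)² = (77 + 252)² = 329² = 108241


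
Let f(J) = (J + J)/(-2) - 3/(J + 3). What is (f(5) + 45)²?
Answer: 100489/64 ≈ 1570.1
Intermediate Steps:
f(J) = -J - 3/(3 + J) (f(J) = (2*J)*(-½) - 3/(3 + J) = -J - 3/(3 + J))
(f(5) + 45)² = ((-3 - 1*5² - 3*5)/(3 + 5) + 45)² = ((-3 - 1*25 - 15)/8 + 45)² = ((-3 - 25 - 15)/8 + 45)² = ((⅛)*(-43) + 45)² = (-43/8 + 45)² = (317/8)² = 100489/64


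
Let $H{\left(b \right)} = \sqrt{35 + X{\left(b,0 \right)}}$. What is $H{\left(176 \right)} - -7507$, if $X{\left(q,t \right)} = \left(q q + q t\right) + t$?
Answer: $7507 + \sqrt{31011} \approx 7683.1$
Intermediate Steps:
$X{\left(q,t \right)} = t + q^{2} + q t$ ($X{\left(q,t \right)} = \left(q^{2} + q t\right) + t = t + q^{2} + q t$)
$H{\left(b \right)} = \sqrt{35 + b^{2}}$ ($H{\left(b \right)} = \sqrt{35 + \left(0 + b^{2} + b 0\right)} = \sqrt{35 + \left(0 + b^{2} + 0\right)} = \sqrt{35 + b^{2}}$)
$H{\left(176 \right)} - -7507 = \sqrt{35 + 176^{2}} - -7507 = \sqrt{35 + 30976} + 7507 = \sqrt{31011} + 7507 = 7507 + \sqrt{31011}$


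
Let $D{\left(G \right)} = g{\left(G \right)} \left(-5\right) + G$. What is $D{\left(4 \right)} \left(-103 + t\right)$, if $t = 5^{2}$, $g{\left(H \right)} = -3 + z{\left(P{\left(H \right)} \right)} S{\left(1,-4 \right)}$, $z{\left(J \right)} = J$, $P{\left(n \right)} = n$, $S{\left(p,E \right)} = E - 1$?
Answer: $-9282$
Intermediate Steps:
$S{\left(p,E \right)} = -1 + E$ ($S{\left(p,E \right)} = E - 1 = -1 + E$)
$g{\left(H \right)} = -3 - 5 H$ ($g{\left(H \right)} = -3 + H \left(-1 - 4\right) = -3 + H \left(-5\right) = -3 - 5 H$)
$t = 25$
$D{\left(G \right)} = 15 + 26 G$ ($D{\left(G \right)} = \left(-3 - 5 G\right) \left(-5\right) + G = \left(15 + 25 G\right) + G = 15 + 26 G$)
$D{\left(4 \right)} \left(-103 + t\right) = \left(15 + 26 \cdot 4\right) \left(-103 + 25\right) = \left(15 + 104\right) \left(-78\right) = 119 \left(-78\right) = -9282$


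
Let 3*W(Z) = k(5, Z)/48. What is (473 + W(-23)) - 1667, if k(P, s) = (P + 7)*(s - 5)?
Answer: -3589/3 ≈ -1196.3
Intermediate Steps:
k(P, s) = (-5 + s)*(7 + P) (k(P, s) = (7 + P)*(-5 + s) = (-5 + s)*(7 + P))
W(Z) = -5/12 + Z/12 (W(Z) = ((-35 - 5*5 + 7*Z + 5*Z)/48)/3 = ((-35 - 25 + 7*Z + 5*Z)*(1/48))/3 = ((-60 + 12*Z)*(1/48))/3 = (-5/4 + Z/4)/3 = -5/12 + Z/12)
(473 + W(-23)) - 1667 = (473 + (-5/12 + (1/12)*(-23))) - 1667 = (473 + (-5/12 - 23/12)) - 1667 = (473 - 7/3) - 1667 = 1412/3 - 1667 = -3589/3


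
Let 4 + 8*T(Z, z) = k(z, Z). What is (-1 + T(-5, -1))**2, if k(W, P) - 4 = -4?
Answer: 9/4 ≈ 2.2500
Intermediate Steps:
k(W, P) = 0 (k(W, P) = 4 - 4 = 0)
T(Z, z) = -1/2 (T(Z, z) = -1/2 + (1/8)*0 = -1/2 + 0 = -1/2)
(-1 + T(-5, -1))**2 = (-1 - 1/2)**2 = (-3/2)**2 = 9/4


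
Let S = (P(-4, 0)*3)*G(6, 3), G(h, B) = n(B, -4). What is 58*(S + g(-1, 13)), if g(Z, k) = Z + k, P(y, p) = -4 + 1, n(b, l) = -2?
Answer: 1740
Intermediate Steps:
P(y, p) = -3
G(h, B) = -2
S = 18 (S = -3*3*(-2) = -9*(-2) = 18)
58*(S + g(-1, 13)) = 58*(18 + (-1 + 13)) = 58*(18 + 12) = 58*30 = 1740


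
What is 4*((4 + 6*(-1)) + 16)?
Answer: 56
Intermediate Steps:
4*((4 + 6*(-1)) + 16) = 4*((4 - 6) + 16) = 4*(-2 + 16) = 4*14 = 56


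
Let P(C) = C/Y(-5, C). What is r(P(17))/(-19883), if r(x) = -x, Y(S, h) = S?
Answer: -17/99415 ≈ -0.00017100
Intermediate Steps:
P(C) = -C/5 (P(C) = C/(-5) = C*(-⅕) = -C/5)
r(P(17))/(-19883) = -(-1)*17/5/(-19883) = -1*(-17/5)*(-1/19883) = (17/5)*(-1/19883) = -17/99415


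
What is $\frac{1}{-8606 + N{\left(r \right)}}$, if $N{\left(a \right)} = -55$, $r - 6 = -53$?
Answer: $- \frac{1}{8661} \approx -0.00011546$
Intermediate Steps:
$r = -47$ ($r = 6 - 53 = -47$)
$\frac{1}{-8606 + N{\left(r \right)}} = \frac{1}{-8606 - 55} = \frac{1}{-8661} = - \frac{1}{8661}$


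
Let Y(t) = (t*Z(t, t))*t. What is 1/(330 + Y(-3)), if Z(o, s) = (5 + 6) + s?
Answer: 1/402 ≈ 0.0024876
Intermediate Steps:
Z(o, s) = 11 + s
Y(t) = t²*(11 + t) (Y(t) = (t*(11 + t))*t = t²*(11 + t))
1/(330 + Y(-3)) = 1/(330 + (-3)²*(11 - 3)) = 1/(330 + 9*8) = 1/(330 + 72) = 1/402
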